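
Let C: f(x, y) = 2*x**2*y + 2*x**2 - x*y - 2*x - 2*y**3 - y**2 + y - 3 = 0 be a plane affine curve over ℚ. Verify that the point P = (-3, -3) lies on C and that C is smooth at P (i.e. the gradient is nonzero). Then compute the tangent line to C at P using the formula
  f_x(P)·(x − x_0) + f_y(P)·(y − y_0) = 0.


Tangent line at P: 25*x - 26*y - 3 = 0.

Step 1: f(-3, -3) = 0, so P lies on C.
Step 2: partial derivatives
  f_x(x, y) = 4*x*y + 4*x - y - 2, f_y(x, y) = 2*x**2 - x - 6*y**2 - 2*y + 1.
  f_x(P) = 25, f_y(P) = -26 (gradient nonzero, so P is smooth).
Step 3: tangent line at P: 25·(x − -3) + -26·(y − -3) = 0.
Expanding: 25*x - 26*y - 3 = 0.


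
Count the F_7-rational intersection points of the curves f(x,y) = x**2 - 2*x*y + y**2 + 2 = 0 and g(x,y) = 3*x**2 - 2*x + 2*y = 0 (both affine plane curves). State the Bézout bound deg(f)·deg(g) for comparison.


Common zeros: ∅; count = 0; Bézout bound = 4.

deg(f) = 2, deg(g) = 2, so Bézout bound = 4.
Scan x ∈ F_7. For each x, list the y ∈ F_7 with f(x, y) ≡ 0 and those with g(x, y) ≡ 0 (mod 7); the common zeros in that column are the intersection.
  x = 0: f ≡ 0 at y ∈ ∅; g ≡ 0 at y ∈ {0}; common: ∅.
  x = 1: f ≡ 0 at y ∈ ∅; g ≡ 0 at y ∈ {3}; common: ∅.
  x = 2: f ≡ 0 at y ∈ ∅; g ≡ 0 at y ∈ {3}; common: ∅.
  x = 3: f ≡ 0 at y ∈ ∅; g ≡ 0 at y ∈ {0}; common: ∅.
  x = 4: f ≡ 0 at y ∈ ∅; g ≡ 0 at y ∈ {1}; common: ∅.
  x = 5: f ≡ 0 at y ∈ ∅; g ≡ 0 at y ∈ {6}; common: ∅.
  x = 6: f ≡ 0 at y ∈ ∅; g ≡ 0 at y ∈ {1}; common: ∅.
Collecting: common zeros = ∅, so the count is 0.
Comparison with the Bézout bound: 0 ≤ 4 = deg(f)·deg(g), as expected for curves with no common component (the affine F_7-count falls short of the bound because intersections may lie at infinity, over extension fields, or carry multiplicity).


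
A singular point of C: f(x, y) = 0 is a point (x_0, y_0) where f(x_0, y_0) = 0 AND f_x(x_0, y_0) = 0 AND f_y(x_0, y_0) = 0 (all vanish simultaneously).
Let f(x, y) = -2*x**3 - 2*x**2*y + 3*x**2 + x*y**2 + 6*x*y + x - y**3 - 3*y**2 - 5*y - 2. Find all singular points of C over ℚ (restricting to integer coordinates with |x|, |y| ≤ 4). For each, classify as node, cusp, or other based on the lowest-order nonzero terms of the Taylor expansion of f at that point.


Singular points: {(1, -1)}; classification: node.

Compute partial derivatives:
  f_x = -6*x**2 - 4*x*y + 6*x + y**2 + 6*y + 1.
  f_y = -2*x**2 + 2*x*y + 6*x - 3*y**2 - 6*y - 5.
Scan x_0 ∈ {−4, ..., 4}. For each x_0, f_y(x_0, y) is a polynomial in y; find its integer roots y ∈ {−4, ..., 4}, then test f_x and f at those candidates.
  x = -4: f_y(-4, y) = -3*y**2 - 14*y - 61; no integer root y with |y| ≤ 4.
  x = -3: f_y(-3, y) = -3*y**2 - 12*y - 41; no integer root y with |y| ≤ 4.
  x = -2: f_y(-2, y) = -3*y**2 - 10*y - 25; no integer root y with |y| ≤ 4.
  x = -1: f_y(-1, y) = -3*y**2 - 8*y - 13; no integer root y with |y| ≤ 4.
  x = 0: f_y(0, y) = -3*y**2 - 6*y - 5; no integer root y with |y| ≤ 4.
  x = 1: f_y(1, y) = -3*y**2 - 4*y - 1; vanishes at y ∈ {-1}. (1, -1): f_x = 0, f = 0 — SINGULAR.
  x = 2: f_y(2, y) = -3*y**2 - 2*y - 1; no integer root y with |y| ≤ 4.
  x = 3: f_y(3, y) = -3*y**2 - 5; no integer root y with |y| ≤ 4.
  x = 4: f_y(4, y) = -3*y**2 + 2*y - 13; no integer root y with |y| ≤ 4.
Only singular point on the grid: (1, -1).
Classify: substitute x = 1 + u, y = -1 + v and expand: f = -2*u**3 - 2*u**2*v - u**2 + u*v**2 - v**3 + v**2.
No constant or linear terms (consistent with a singular point). Quadratic part: -u**2 + v**2. Cubic part: -2*u**3 - 2*u**2*v + u*v**2 - v**3.
The quadratic part v**2 - u**2 = (v − u)(v + u) splits into two distinct linear factors, so there are two distinct tangent lines y − -1 = ±(x − 1) — this is a node (ordinary double point).
Classification: node.


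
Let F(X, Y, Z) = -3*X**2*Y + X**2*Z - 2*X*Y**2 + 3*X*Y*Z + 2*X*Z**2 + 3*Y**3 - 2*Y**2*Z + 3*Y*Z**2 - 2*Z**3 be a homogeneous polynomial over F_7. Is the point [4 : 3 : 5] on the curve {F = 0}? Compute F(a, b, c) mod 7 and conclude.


F(4,3,5) ≡ 0 (mod 7); P is on the curve.

Evaluate F(4, 3, 5) term-by-term (mod 7).
  -3*X**2*Y ↦ -3·16·3·1 = -144
  X**2*Z ↦ 1·16·1·5 = 80
  -2*X*Y**2 ↦ -2·4·9·1 = -72
  3*X*Y*Z ↦ 3·4·3·5 = 180
  2*X*Z**2 ↦ 2·4·1·25 = 200
  3*Y**3 ↦ 3·1·27·1 = 81
  -2*Y**2*Z ↦ -2·1·9·5 = -90
  3*Y*Z**2 ↦ 3·1·3·25 = 225
  -2*Z**3 ↦ -2·1·1·125 = -250
Sum: F(4, 3, 5) = (-144) + (80) + (-72) + (180) + (200) + (81) + (-90) + (225) + (-250) = 210.
Reducing mod 7: 210 ≡ 0 (mod 7).
Since F(a, b, c) ≡ 0 (mod 7), P lies on the curve.


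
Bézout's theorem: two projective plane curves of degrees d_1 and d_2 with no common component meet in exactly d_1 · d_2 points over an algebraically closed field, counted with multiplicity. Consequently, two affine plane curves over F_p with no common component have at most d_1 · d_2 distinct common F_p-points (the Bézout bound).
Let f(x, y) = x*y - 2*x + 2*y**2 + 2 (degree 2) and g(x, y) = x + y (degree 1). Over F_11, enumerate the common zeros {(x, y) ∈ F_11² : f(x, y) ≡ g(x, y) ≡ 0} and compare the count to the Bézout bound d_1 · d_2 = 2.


Common zeros: ∅; count = 0; Bézout bound = 2.

deg(f) = 2, deg(g) = 1, so Bézout bound = 2.
Scan x ∈ F_11. For each x, list the y ∈ F_11 with f(x, y) ≡ 0 and those with g(x, y) ≡ 0 (mod 11); the common zeros in that column are the intersection.
  x = 0: f ≡ 0 at y ∈ ∅; g ≡ 0 at y ∈ {0}; common: ∅.
  x = 1: f ≡ 0 at y ∈ {0, 5}; g ≡ 0 at y ∈ {10}; common: ∅.
  x = 2: f ≡ 0 at y ∈ {3, 7}; g ≡ 0 at y ∈ {9}; common: ∅.
  x = 3: f ≡ 0 at y ∈ ∅; g ≡ 0 at y ∈ {8}; common: ∅.
  x = 4: f ≡ 0 at y ∈ {1, 8}; g ≡ 0 at y ∈ {7}; common: ∅.
  x = 5: f ≡ 0 at y ∈ {4, 10}; g ≡ 0 at y ∈ {6}; common: ∅.
  x = 6: f ≡ 0 at y ∈ ∅; g ≡ 0 at y ∈ {5}; common: ∅.
  x = 7: f ≡ 0 at y ∈ ∅; g ≡ 0 at y ∈ {4}; common: ∅.
  x = 8: f ≡ 0 at y ∈ {9}; g ≡ 0 at y ∈ {3}; common: ∅.
  x = 9: f ≡ 0 at y ∈ {6}; g ≡ 0 at y ∈ {2}; common: ∅.
  x = 10: f ≡ 0 at y ∈ ∅; g ≡ 0 at y ∈ {1}; common: ∅.
Collecting: common zeros = ∅, so the count is 0.
Comparison with the Bézout bound: 0 ≤ 2 = deg(f)·deg(g), as expected for curves with no common component (the affine F_11-count falls short of the bound because intersections may lie at infinity, over extension fields, or carry multiplicity).


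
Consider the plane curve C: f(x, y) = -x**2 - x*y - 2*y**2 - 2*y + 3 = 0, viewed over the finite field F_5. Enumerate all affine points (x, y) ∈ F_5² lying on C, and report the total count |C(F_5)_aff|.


Affine F_5-points: {(1, 3)}; count = 1.

For each of the 25 pairs (x, y) ∈ F_5², evaluate f(x, y) mod 5. Record the zeros.
  x = 0: [0↦3, 1↦4, 2↦1, 3↦4, 4↦3]  zeros at y ∈ ∅
  x = 1: [0↦2, 1↦2, 2↦3, 3↦0, 4↦3]  zeros at y ∈ {3}
  x = 2: [0↦4, 1↦3, 2↦3, 3↦4, 4↦1]  zeros at y ∈ ∅
  x = 3: [0↦4, 1↦2, 2↦1, 3↦1, 4↦2]  zeros at y ∈ ∅
  x = 4: [0↦2, 1↦4, 2↦2, 3↦1, 4↦1]  zeros at y ∈ ∅
Collecting zeros: affine points = {(1, 3)}.
Total count |C(F_5)_aff| = 1.


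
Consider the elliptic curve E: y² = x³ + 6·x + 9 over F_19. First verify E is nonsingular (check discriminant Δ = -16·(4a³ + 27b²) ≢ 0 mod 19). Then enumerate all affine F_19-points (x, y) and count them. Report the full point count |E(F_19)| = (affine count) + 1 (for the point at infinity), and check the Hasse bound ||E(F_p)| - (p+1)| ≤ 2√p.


Affine points = {(0, 3), (0, 16), (1, 4), (1, 15), (3, 4), (3, 15), (10, 9), (10, 10), (11, 0), (12, 2), (12, 17), (13, 2), (13, 17), (14, 5), (14, 14), (15, 4), (15, 15)}; affine count = 17; |E(F_19)| = 18.

Discriminant check: Δ ∝ 4a³ + 27b² = 4·6³ + 27·9² = 4·216 + 27·81 ≡ 11 (mod 19). Nonzero ⇒ E is nonsingular.
For each x ∈ F_19, compute rhs = x³ + 6·x + 9 mod 19, then count y ∈ F_19 with y² ≡ rhs.
  x = 0: rhs = 9, matching y values: 3, 16 (2 points).
  x = 1: rhs = 16, matching y values: 4, 15 (2 points).
  x = 2: rhs = 10, matching y values: none (0 points).
  x = 3: rhs = 16, matching y values: 4, 15 (2 points).
  x = 4: rhs = 2, matching y values: none (0 points).
  x = 5: rhs = 12, matching y values: none (0 points).
  x = 6: rhs = 14, matching y values: none (0 points).
  x = 7: rhs = 14, matching y values: none (0 points).
  x = 8: rhs = 18, matching y values: none (0 points).
  x = 9: rhs = 13, matching y values: none (0 points).
  x = 10: rhs = 5, matching y values: 9, 10 (2 points).
  x = 11: rhs = 0, matching y values: 0 (1 points).
  x = 12: rhs = 4, matching y values: 2, 17 (2 points).
  x = 13: rhs = 4, matching y values: 2, 17 (2 points).
  x = 14: rhs = 6, matching y values: 5, 14 (2 points).
  x = 15: rhs = 16, matching y values: 4, 15 (2 points).
  x = 16: rhs = 2, matching y values: none (0 points).
  x = 17: rhs = 8, matching y values: none (0 points).
  x = 18: rhs = 2, matching y values: none (0 points).
Total affine count: 17.
Full point count |E(F_19)| = 17 + 1 = 18.
Hasse bound: |18 − (19+1)| = |-2| = 2 ≤ 2√19 ≈ 8.7178 ✓.


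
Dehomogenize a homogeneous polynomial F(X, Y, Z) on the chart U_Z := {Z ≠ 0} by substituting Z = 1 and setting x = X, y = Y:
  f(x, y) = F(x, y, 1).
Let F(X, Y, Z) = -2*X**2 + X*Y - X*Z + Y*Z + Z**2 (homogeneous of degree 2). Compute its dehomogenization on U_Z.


f(x, y) = -2*x**2 + x*y - x + y + 1

On U_Z we set Z = 1. Each monomial c·X^i·Y^j·Z^k in F becomes c·x^i·y^j·1^k = c·x^i·y^j.
Substituting Z = 1: F(X, Y, 1) = -2*x**2 + x*y - x + y + 1.
Note: deg(f) ≤ deg(F) = 2; strict inequality happens when F is divisible by Z (lost terms).


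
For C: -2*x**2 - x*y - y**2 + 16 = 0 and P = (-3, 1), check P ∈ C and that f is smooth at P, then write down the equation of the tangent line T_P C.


Tangent line at P: 11*x + y + 32 = 0.

Step 1: f(-3, 1) = 0, so P lies on C.
Step 2: partial derivatives
  f_x(x, y) = -4*x - y, f_y(x, y) = -x - 2*y.
  f_x(P) = 11, f_y(P) = 1 (gradient nonzero, so P is smooth).
Step 3: tangent line at P: 11·(x − -3) + 1·(y − 1) = 0.
Expanding: 11*x + y + 32 = 0.


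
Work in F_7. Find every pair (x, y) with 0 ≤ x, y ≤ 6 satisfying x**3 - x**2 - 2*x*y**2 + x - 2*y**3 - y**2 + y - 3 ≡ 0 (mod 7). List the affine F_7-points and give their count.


Affine F_7-points: {(0, 2), (0, 3), (0, 5), (1, 2), (1, 5), (4, 0)}; count = 6.

For each of the 49 pairs (x, y) ∈ F_7², evaluate f(x, y) mod 7. Record the zeros.
  x = 0: [0↦4, 1↦2, 2↦0, 3↦0, 4↦4, 5↦0, 6↦4]  zeros at y ∈ {2, 3, 5}
  x = 1: [0↦5, 1↦1, 2↦0, 3↦4, 4↦1, 5↦0, 6↦3]  zeros at y ∈ {2, 5}
  x = 2: [0↦3, 1↦4, 2↦4, 3↦5, 4↦2, 5↦4, 6↦6]  zeros at y ∈ ∅
  x = 3: [0↦4, 1↦3, 2↦4, 3↦2, 4↦6, 5↦4, 6↦5]  zeros at y ∈ ∅
  x = 4: [0↦0, 1↦4, 2↦6, 3↦1, 4↦5, 5↦6, 6↦6]  zeros at y ∈ {0}
  x = 5: [0↦4, 1↦6, 2↦2, 3↦1, 4↦5, 5↦2, 6↦1]  zeros at y ∈ ∅
  x = 6: [0↦1, 1↦1, 2↦5, 3↦1, 4↦5, 5↦5, 6↦3]  zeros at y ∈ ∅
Collecting zeros: affine points = {(0, 2), (0, 3), (0, 5), (1, 2), (1, 5), (4, 0)}.
Total count |C(F_7)_aff| = 6.


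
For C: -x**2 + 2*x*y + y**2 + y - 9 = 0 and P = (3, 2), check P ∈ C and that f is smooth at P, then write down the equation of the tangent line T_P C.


Tangent line at P: -2*x + 11*y - 16 = 0.

Step 1: f(3, 2) = 0, so P lies on C.
Step 2: partial derivatives
  f_x(x, y) = -2*x + 2*y, f_y(x, y) = 2*x + 2*y + 1.
  f_x(P) = -2, f_y(P) = 11 (gradient nonzero, so P is smooth).
Step 3: tangent line at P: -2·(x − 3) + 11·(y − 2) = 0.
Expanding: -2*x + 11*y - 16 = 0.


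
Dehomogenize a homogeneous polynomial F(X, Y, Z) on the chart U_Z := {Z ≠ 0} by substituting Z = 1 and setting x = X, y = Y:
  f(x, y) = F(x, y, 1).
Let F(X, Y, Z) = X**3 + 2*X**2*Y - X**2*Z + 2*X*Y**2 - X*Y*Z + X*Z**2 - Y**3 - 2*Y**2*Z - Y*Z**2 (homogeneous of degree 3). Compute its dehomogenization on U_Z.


f(x, y) = x**3 + 2*x**2*y - x**2 + 2*x*y**2 - x*y + x - y**3 - 2*y**2 - y

On U_Z we set Z = 1. Each monomial c·X^i·Y^j·Z^k in F becomes c·x^i·y^j·1^k = c·x^i·y^j.
Substituting Z = 1: F(X, Y, 1) = x**3 + 2*x**2*y - x**2 + 2*x*y**2 - x*y + x - y**3 - 2*y**2 - y.
Note: deg(f) ≤ deg(F) = 3; strict inequality happens when F is divisible by Z (lost terms).


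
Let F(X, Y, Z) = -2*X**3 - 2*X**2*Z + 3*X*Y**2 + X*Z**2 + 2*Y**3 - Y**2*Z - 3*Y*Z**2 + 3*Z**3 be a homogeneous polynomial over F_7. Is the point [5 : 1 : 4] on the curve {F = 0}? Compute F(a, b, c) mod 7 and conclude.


F(5,1,4) ≡ 4 (mod 7); P is NOT on the curve.

Evaluate F(5, 1, 4) term-by-term (mod 7).
  -2*X**3 ↦ -2·125·1·1 = -250
  -2*X**2*Z ↦ -2·25·1·4 = -200
  3*X*Y**2 ↦ 3·5·1·1 = 15
  X*Z**2 ↦ 1·5·1·16 = 80
  2*Y**3 ↦ 2·1·1·1 = 2
  -Y**2*Z ↦ -1·1·1·4 = -4
  -3*Y*Z**2 ↦ -3·1·1·16 = -48
  3*Z**3 ↦ 3·1·1·64 = 192
Sum: F(5, 1, 4) = (-250) + (-200) + (15) + (80) + (2) + (-4) + (-48) + (192) = -213.
Reducing mod 7: -213 ≡ 4 (mod 7).
Since F(a, b, c) ≡ 4 ≠ 0 (mod 7), P does NOT lie on the curve.


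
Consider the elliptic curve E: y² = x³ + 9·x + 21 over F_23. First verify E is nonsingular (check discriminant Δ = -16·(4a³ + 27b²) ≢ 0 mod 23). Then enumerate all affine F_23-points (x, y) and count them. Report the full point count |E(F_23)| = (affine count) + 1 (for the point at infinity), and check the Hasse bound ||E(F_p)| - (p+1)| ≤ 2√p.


Affine points = {(1, 10), (1, 13), (2, 1), (2, 22), (3, 11), (3, 12), (4, 11), (4, 12), (7, 6), (7, 17), (9, 7), (9, 16), (11, 5), (11, 18), (13, 9), (13, 14), (14, 4), (14, 19), (15, 9), (15, 14), (16, 11), (16, 12), (17, 2), (17, 21), (18, 9), (18, 14), (19, 6), (19, 17), (20, 6), (20, 17), (21, 8), (21, 15)}; affine count = 32; |E(F_23)| = 33.

Discriminant check: Δ ∝ 4a³ + 27b² = 4·9³ + 27·21² = 4·729 + 27·441 ≡ 11 (mod 23). Nonzero ⇒ E is nonsingular.
For each x ∈ F_23, compute rhs = x³ + 9·x + 21 mod 23, then count y ∈ F_23 with y² ≡ rhs.
  x = 0: rhs = 21, matching y values: none (0 points).
  x = 1: rhs = 8, matching y values: 10, 13 (2 points).
  x = 2: rhs = 1, matching y values: 1, 22 (2 points).
  x = 3: rhs = 6, matching y values: 11, 12 (2 points).
  x = 4: rhs = 6, matching y values: 11, 12 (2 points).
  x = 5: rhs = 7, matching y values: none (0 points).
  x = 6: rhs = 15, matching y values: none (0 points).
  x = 7: rhs = 13, matching y values: 6, 17 (2 points).
  x = 8: rhs = 7, matching y values: none (0 points).
  x = 9: rhs = 3, matching y values: 7, 16 (2 points).
  x = 10: rhs = 7, matching y values: none (0 points).
  x = 11: rhs = 2, matching y values: 5, 18 (2 points).
  x = 12: rhs = 17, matching y values: none (0 points).
  x = 13: rhs = 12, matching y values: 9, 14 (2 points).
  x = 14: rhs = 16, matching y values: 4, 19 (2 points).
  x = 15: rhs = 12, matching y values: 9, 14 (2 points).
  x = 16: rhs = 6, matching y values: 11, 12 (2 points).
  x = 17: rhs = 4, matching y values: 2, 21 (2 points).
  x = 18: rhs = 12, matching y values: 9, 14 (2 points).
  x = 19: rhs = 13, matching y values: 6, 17 (2 points).
  x = 20: rhs = 13, matching y values: 6, 17 (2 points).
  x = 21: rhs = 18, matching y values: 8, 15 (2 points).
  x = 22: rhs = 11, matching y values: none (0 points).
Total affine count: 32.
Full point count |E(F_23)| = 32 + 1 = 33.
Hasse bound: |33 − (23+1)| = |9| = 9 ≤ 2√23 ≈ 9.5917 ✓.


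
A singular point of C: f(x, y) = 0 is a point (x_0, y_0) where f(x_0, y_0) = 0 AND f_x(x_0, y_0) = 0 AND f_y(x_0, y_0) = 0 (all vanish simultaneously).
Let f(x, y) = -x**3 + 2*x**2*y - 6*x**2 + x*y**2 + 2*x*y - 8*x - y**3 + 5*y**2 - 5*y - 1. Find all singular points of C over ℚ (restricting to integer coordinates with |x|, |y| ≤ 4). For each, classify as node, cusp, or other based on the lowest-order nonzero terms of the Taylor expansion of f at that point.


Singular points: {(-1, 1)}; classification: node.

Compute partial derivatives:
  f_x = -3*x**2 + 4*x*y - 12*x + y**2 + 2*y - 8.
  f_y = 2*x**2 + 2*x*y + 2*x - 3*y**2 + 10*y - 5.
Scan x_0 ∈ {−4, ..., 4}. For each x_0, f_y(x_0, y) is a polynomial in y; find its integer roots y ∈ {−4, ..., 4}, then test f_x and f at those candidates.
  x = -4: f_y(-4, y) = -3*y**2 + 2*y + 19; no integer root y with |y| ≤ 4.
  x = -3: f_y(-3, y) = -3*y**2 + 4*y + 7; vanishes at y ∈ {-1}. (-3, -1): f_x = 12 ≠ 0.
  x = -2: f_y(-2, y) = -3*y**2 + 6*y - 1; no integer root y with |y| ≤ 4.
  x = -1: f_y(-1, y) = -3*y**2 + 8*y - 5; vanishes at y ∈ {1}. (-1, 1): f_x = 0, f = 0 — SINGULAR.
  x = 0: f_y(0, y) = -3*y**2 + 10*y - 5; no integer root y with |y| ≤ 4.
  x = 1: f_y(1, y) = -3*y**2 + 12*y - 1; no integer root y with |y| ≤ 4.
  x = 2: f_y(2, y) = -3*y**2 + 14*y + 7; no integer root y with |y| ≤ 4.
  x = 3: f_y(3, y) = -3*y**2 + 16*y + 19; vanishes at y ∈ {-1}. (3, -1): f_x = -84 ≠ 0.
  x = 4: f_y(4, y) = -3*y**2 + 18*y + 35; no integer root y with |y| ≤ 4.
Only singular point on the grid: (-1, 1).
Classify: substitute x = -1 + u, y = 1 + v and expand: f = -u**3 + 2*u**2*v - u**2 + u*v**2 - v**3 + v**2.
No constant or linear terms (consistent with a singular point). Quadratic part: -u**2 + v**2. Cubic part: -u**3 + 2*u**2*v + u*v**2 - v**3.
The quadratic part v**2 - u**2 = (v − u)(v + u) splits into two distinct linear factors, so there are two distinct tangent lines y − 1 = ±(x − -1) — this is a node (ordinary double point).
Classification: node.


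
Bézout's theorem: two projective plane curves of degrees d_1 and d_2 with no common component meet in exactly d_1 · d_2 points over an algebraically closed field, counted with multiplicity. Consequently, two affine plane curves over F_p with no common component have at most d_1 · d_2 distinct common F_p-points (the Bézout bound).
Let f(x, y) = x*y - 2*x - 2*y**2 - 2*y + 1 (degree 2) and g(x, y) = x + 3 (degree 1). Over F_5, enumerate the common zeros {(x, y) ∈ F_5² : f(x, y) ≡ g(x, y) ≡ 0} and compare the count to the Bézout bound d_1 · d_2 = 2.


Common zeros: {(2, 1), (2, 4)}; count = 2; Bézout bound = 2.

deg(f) = 2, deg(g) = 1, so Bézout bound = 2.
Scan x ∈ F_5. For each x, list the y ∈ F_5 with f(x, y) ≡ 0 and those with g(x, y) ≡ 0 (mod 5); the common zeros in that column are the intersection.
  x = 0: f ≡ 0 at y ∈ ∅; g ≡ 0 at y ∈ ∅; common: ∅.
  x = 1: f ≡ 0 at y ∈ ∅; g ≡ 0 at y ∈ ∅; common: ∅.
  x = 2: f ≡ 0 at y ∈ {1, 4}; g ≡ 0 at y ∈ {0, 1, 2, 3, 4}; common: {1, 4}.
  x = 3: f ≡ 0 at y ∈ {0, 3}; g ≡ 0 at y ∈ ∅; common: ∅.
  x = 4: f ≡ 0 at y ∈ ∅; g ≡ 0 at y ∈ ∅; common: ∅.
Collecting: common zeros = {(2, 1), (2, 4)}, so the count is 2.
Comparison with the Bézout bound: 2 ≤ 2 = deg(f)·deg(g), as expected for curves with no common component (the bound is attained).


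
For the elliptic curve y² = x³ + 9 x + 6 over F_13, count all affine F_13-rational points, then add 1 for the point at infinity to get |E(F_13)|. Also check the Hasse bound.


Affine points = {(1, 4), (1, 9), (6, 4), (6, 9), (7, 3), (7, 10), (9, 6), (9, 7), (10, 2), (10, 11), (12, 3), (12, 10)}; affine count = 12; |E(F_13)| = 13.

Discriminant check: Δ ∝ 4a³ + 27b² = 4·9³ + 27·6² = 4·729 + 27·36 ≡ 1 (mod 13). Nonzero ⇒ E is nonsingular.
For each x ∈ F_13, compute rhs = x³ + 9·x + 6 mod 13, then count y ∈ F_13 with y² ≡ rhs.
  x = 0: rhs = 6, matching y values: none (0 points).
  x = 1: rhs = 3, matching y values: 4, 9 (2 points).
  x = 2: rhs = 6, matching y values: none (0 points).
  x = 3: rhs = 8, matching y values: none (0 points).
  x = 4: rhs = 2, matching y values: none (0 points).
  x = 5: rhs = 7, matching y values: none (0 points).
  x = 6: rhs = 3, matching y values: 4, 9 (2 points).
  x = 7: rhs = 9, matching y values: 3, 10 (2 points).
  x = 8: rhs = 5, matching y values: none (0 points).
  x = 9: rhs = 10, matching y values: 6, 7 (2 points).
  x = 10: rhs = 4, matching y values: 2, 11 (2 points).
  x = 11: rhs = 6, matching y values: none (0 points).
  x = 12: rhs = 9, matching y values: 3, 10 (2 points).
Total affine count: 12.
Full point count |E(F_13)| = 12 + 1 = 13.
Hasse bound: |13 − (13+1)| = |-1| = 1 ≤ 2√13 ≈ 7.2111 ✓.


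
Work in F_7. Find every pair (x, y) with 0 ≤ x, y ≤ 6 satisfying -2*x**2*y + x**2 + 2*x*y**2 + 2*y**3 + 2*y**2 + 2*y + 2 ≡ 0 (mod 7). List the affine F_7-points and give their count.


Affine F_7-points: {(0, 6), (1, 2), (3, 4), (4, 1), (4, 2), (4, 6), (5, 1)}; count = 7.

For each of the 49 pairs (x, y) ∈ F_7², evaluate f(x, y) mod 7. Record the zeros.
  x = 0: [0↦2, 1↦1, 2↦2, 3↦3, 4↦2, 5↦4, 6↦0]  zeros at y ∈ {6}
  x = 1: [0↦3, 1↦2, 2↦0, 3↦2, 4↦6, 5↦3, 6↦5]  zeros at y ∈ {2}
  x = 2: [0↦6, 1↦1, 2↦6, 3↦5, 4↦3, 5↦5, 6↦2]  zeros at y ∈ ∅
  x = 3: [0↦4, 1↦5, 2↦6, 3↦5, 4↦0, 5↦3, 6↦5]  zeros at y ∈ {4}
  x = 4: [0↦4, 1↦0, 2↦0, 3↦2, 4↦4, 5↦4, 6↦0]  zeros at y ∈ {1, 2, 6}
  x = 5: [0↦6, 1↦0, 2↦2, 3↦3, 4↦1, 5↦1, 6↦1]  zeros at y ∈ {1}
  x = 6: [0↦3, 1↦5, 2↦5, 3↦1, 4↦5, 5↦1, 6↦1]  zeros at y ∈ ∅
Collecting zeros: affine points = {(0, 6), (1, 2), (3, 4), (4, 1), (4, 2), (4, 6), (5, 1)}.
Total count |C(F_7)_aff| = 7.


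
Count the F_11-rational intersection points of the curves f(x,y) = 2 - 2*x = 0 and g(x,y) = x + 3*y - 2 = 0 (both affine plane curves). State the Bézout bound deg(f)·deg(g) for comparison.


Common zeros: {(1, 4)}; count = 1; Bézout bound = 1.

deg(f) = 1, deg(g) = 1, so Bézout bound = 1.
Scan x ∈ F_11. For each x, list the y ∈ F_11 with f(x, y) ≡ 0 and those with g(x, y) ≡ 0 (mod 11); the common zeros in that column are the intersection.
  x = 0: f ≡ 0 at y ∈ ∅; g ≡ 0 at y ∈ {8}; common: ∅.
  x = 1: f ≡ 0 at y ∈ {0, 1, 2, 3, 4, 5, 6, 7, 8, 9, 10}; g ≡ 0 at y ∈ {4}; common: {4}.
  x = 2: f ≡ 0 at y ∈ ∅; g ≡ 0 at y ∈ {0}; common: ∅.
  x = 3: f ≡ 0 at y ∈ ∅; g ≡ 0 at y ∈ {7}; common: ∅.
  x = 4: f ≡ 0 at y ∈ ∅; g ≡ 0 at y ∈ {3}; common: ∅.
  x = 5: f ≡ 0 at y ∈ ∅; g ≡ 0 at y ∈ {10}; common: ∅.
  x = 6: f ≡ 0 at y ∈ ∅; g ≡ 0 at y ∈ {6}; common: ∅.
  x = 7: f ≡ 0 at y ∈ ∅; g ≡ 0 at y ∈ {2}; common: ∅.
  x = 8: f ≡ 0 at y ∈ ∅; g ≡ 0 at y ∈ {9}; common: ∅.
  x = 9: f ≡ 0 at y ∈ ∅; g ≡ 0 at y ∈ {5}; common: ∅.
  x = 10: f ≡ 0 at y ∈ ∅; g ≡ 0 at y ∈ {1}; common: ∅.
Collecting: common zeros = {(1, 4)}, so the count is 1.
Comparison with the Bézout bound: 1 ≤ 1 = deg(f)·deg(g), as expected for curves with no common component (the bound is attained).


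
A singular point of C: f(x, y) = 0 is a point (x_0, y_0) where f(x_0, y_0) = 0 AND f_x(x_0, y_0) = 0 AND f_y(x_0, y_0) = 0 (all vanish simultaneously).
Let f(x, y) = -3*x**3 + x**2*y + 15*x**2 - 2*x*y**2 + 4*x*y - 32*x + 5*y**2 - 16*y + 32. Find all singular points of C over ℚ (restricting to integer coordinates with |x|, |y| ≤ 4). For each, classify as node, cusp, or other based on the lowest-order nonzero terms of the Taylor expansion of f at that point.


Singular points: {(2, 2)}; classification: node.

Compute partial derivatives:
  f_x = -9*x**2 + 2*x*y + 30*x - 2*y**2 + 4*y - 32.
  f_y = x**2 - 4*x*y + 4*x + 10*y - 16.
Scan x_0 ∈ {−4, ..., 4}. For each x_0, f_y(x_0, y) is a polynomial in y; find its integer roots y ∈ {−4, ..., 4}, then test f_x and f at those candidates.
  x = -4: f_y(-4, y) = 26*y - 16; no integer root y with |y| ≤ 4.
  x = -3: f_y(-3, y) = 22*y - 19; no integer root y with |y| ≤ 4.
  x = -2: f_y(-2, y) = 18*y - 20; no integer root y with |y| ≤ 4.
  x = -1: f_y(-1, y) = 14*y - 19; no integer root y with |y| ≤ 4.
  x = 0: f_y(0, y) = 10*y - 16; no integer root y with |y| ≤ 4.
  x = 1: f_y(1, y) = 6*y - 11; no integer root y with |y| ≤ 4.
  x = 2: f_y(2, y) = 2*y - 4; vanishes at y ∈ {2}. (2, 2): f_x = 0, f = 0 — SINGULAR.
  x = 3: f_y(3, y) = 5 - 2*y; no integer root y with |y| ≤ 4.
  x = 4: f_y(4, y) = 16 - 6*y; no integer root y with |y| ≤ 4.
Only singular point on the grid: (2, 2).
Classify: substitute x = 2 + u, y = 2 + v and expand: f = -3*u**3 + u**2*v - u**2 - 2*u*v**2 + v**2.
No constant or linear terms (consistent with a singular point). Quadratic part: -u**2 + v**2. Cubic part: -3*u**3 + u**2*v - 2*u*v**2.
The quadratic part v**2 - u**2 = (v − u)(v + u) splits into two distinct linear factors, so there are two distinct tangent lines y − 2 = ±(x − 2) — this is a node (ordinary double point).
Classification: node.


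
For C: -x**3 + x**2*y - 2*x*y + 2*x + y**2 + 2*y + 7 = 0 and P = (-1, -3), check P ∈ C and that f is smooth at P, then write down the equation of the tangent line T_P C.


Tangent line at P: 11*x - y + 8 = 0.

Step 1: f(-1, -3) = 0, so P lies on C.
Step 2: partial derivatives
  f_x(x, y) = -3*x**2 + 2*x*y - 2*y + 2, f_y(x, y) = x**2 - 2*x + 2*y + 2.
  f_x(P) = 11, f_y(P) = -1 (gradient nonzero, so P is smooth).
Step 3: tangent line at P: 11·(x − -1) + -1·(y − -3) = 0.
Expanding: 11*x - y + 8 = 0.


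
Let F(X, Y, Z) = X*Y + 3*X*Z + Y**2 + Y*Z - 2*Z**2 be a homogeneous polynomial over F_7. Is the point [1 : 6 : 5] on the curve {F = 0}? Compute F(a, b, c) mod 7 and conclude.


F(1,6,5) ≡ 2 (mod 7); P is NOT on the curve.

Evaluate F(1, 6, 5) term-by-term (mod 7).
  X*Y ↦ 1·1·6·1 = 6
  3*X*Z ↦ 3·1·1·5 = 15
  Y**2 ↦ 1·1·36·1 = 36
  Y*Z ↦ 1·1·6·5 = 30
  -2*Z**2 ↦ -2·1·1·25 = -50
Sum: F(1, 6, 5) = (6) + (15) + (36) + (30) + (-50) = 37.
Reducing mod 7: 37 ≡ 2 (mod 7).
Since F(a, b, c) ≡ 2 ≠ 0 (mod 7), P does NOT lie on the curve.


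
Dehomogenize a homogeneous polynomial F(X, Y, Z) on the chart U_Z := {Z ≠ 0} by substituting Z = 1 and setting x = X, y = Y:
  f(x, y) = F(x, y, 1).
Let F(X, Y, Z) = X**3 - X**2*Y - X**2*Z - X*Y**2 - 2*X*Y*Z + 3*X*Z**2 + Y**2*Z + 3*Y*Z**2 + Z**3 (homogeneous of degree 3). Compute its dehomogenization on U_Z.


f(x, y) = x**3 - x**2*y - x**2 - x*y**2 - 2*x*y + 3*x + y**2 + 3*y + 1

On U_Z we set Z = 1. Each monomial c·X^i·Y^j·Z^k in F becomes c·x^i·y^j·1^k = c·x^i·y^j.
Substituting Z = 1: F(X, Y, 1) = x**3 - x**2*y - x**2 - x*y**2 - 2*x*y + 3*x + y**2 + 3*y + 1.
Note: deg(f) ≤ deg(F) = 3; strict inequality happens when F is divisible by Z (lost terms).


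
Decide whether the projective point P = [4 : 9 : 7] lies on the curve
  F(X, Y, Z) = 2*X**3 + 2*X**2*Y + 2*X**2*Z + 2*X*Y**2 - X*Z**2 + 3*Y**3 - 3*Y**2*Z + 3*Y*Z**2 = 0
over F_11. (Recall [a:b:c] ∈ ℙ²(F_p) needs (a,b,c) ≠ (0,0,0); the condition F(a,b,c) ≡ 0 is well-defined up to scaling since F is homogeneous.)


F(4,9,7) ≡ 8 (mod 11); P is NOT on the curve.

Evaluate F(4, 9, 7) term-by-term (mod 11).
  2*X**3 ↦ 2·64·1·1 = 128
  2*X**2*Y ↦ 2·16·9·1 = 288
  2*X**2*Z ↦ 2·16·1·7 = 224
  2*X*Y**2 ↦ 2·4·81·1 = 648
  -X*Z**2 ↦ -1·4·1·49 = -196
  3*Y**3 ↦ 3·1·729·1 = 2187
  -3*Y**2*Z ↦ -3·1·81·7 = -1701
  3*Y*Z**2 ↦ 3·1·9·49 = 1323
Sum: F(4, 9, 7) = (128) + (288) + (224) + (648) + (-196) + (2187) + (-1701) + (1323) = 2901.
Reducing mod 11: 2901 ≡ 8 (mod 11).
Since F(a, b, c) ≡ 8 ≠ 0 (mod 11), P does NOT lie on the curve.


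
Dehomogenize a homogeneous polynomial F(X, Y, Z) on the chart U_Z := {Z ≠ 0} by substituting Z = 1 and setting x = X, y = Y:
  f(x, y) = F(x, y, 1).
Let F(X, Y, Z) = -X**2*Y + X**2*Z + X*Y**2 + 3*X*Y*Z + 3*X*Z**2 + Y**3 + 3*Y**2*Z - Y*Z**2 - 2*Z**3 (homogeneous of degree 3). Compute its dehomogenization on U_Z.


f(x, y) = -x**2*y + x**2 + x*y**2 + 3*x*y + 3*x + y**3 + 3*y**2 - y - 2

On U_Z we set Z = 1. Each monomial c·X^i·Y^j·Z^k in F becomes c·x^i·y^j·1^k = c·x^i·y^j.
Substituting Z = 1: F(X, Y, 1) = -x**2*y + x**2 + x*y**2 + 3*x*y + 3*x + y**3 + 3*y**2 - y - 2.
Note: deg(f) ≤ deg(F) = 3; strict inequality happens when F is divisible by Z (lost terms).


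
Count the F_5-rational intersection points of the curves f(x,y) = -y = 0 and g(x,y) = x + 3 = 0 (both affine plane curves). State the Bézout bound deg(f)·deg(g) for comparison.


Common zeros: {(2, 0)}; count = 1; Bézout bound = 1.

deg(f) = 1, deg(g) = 1, so Bézout bound = 1.
Scan x ∈ F_5. For each x, list the y ∈ F_5 with f(x, y) ≡ 0 and those with g(x, y) ≡ 0 (mod 5); the common zeros in that column are the intersection.
  x = 0: f ≡ 0 at y ∈ {0}; g ≡ 0 at y ∈ ∅; common: ∅.
  x = 1: f ≡ 0 at y ∈ {0}; g ≡ 0 at y ∈ ∅; common: ∅.
  x = 2: f ≡ 0 at y ∈ {0}; g ≡ 0 at y ∈ {0, 1, 2, 3, 4}; common: {0}.
  x = 3: f ≡ 0 at y ∈ {0}; g ≡ 0 at y ∈ ∅; common: ∅.
  x = 4: f ≡ 0 at y ∈ {0}; g ≡ 0 at y ∈ ∅; common: ∅.
Collecting: common zeros = {(2, 0)}, so the count is 1.
Comparison with the Bézout bound: 1 ≤ 1 = deg(f)·deg(g), as expected for curves with no common component (the bound is attained).


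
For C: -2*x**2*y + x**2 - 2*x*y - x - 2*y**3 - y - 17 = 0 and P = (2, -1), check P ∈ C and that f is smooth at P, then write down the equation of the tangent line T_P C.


Tangent line at P: 13*x - 19*y - 45 = 0.

Step 1: f(2, -1) = 0, so P lies on C.
Step 2: partial derivatives
  f_x(x, y) = -4*x*y + 2*x - 2*y - 1, f_y(x, y) = -2*x**2 - 2*x - 6*y**2 - 1.
  f_x(P) = 13, f_y(P) = -19 (gradient nonzero, so P is smooth).
Step 3: tangent line at P: 13·(x − 2) + -19·(y − -1) = 0.
Expanding: 13*x - 19*y - 45 = 0.


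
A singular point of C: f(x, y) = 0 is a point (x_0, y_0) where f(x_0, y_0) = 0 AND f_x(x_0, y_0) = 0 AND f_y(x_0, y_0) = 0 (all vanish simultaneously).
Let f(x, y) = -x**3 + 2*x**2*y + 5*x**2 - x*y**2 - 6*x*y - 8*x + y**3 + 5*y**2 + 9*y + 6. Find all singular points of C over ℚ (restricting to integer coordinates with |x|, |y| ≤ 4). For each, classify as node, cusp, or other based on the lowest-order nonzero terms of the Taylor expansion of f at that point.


Singular points: {(1, -1)}; classification: cusp.

Compute partial derivatives:
  f_x = -3*x**2 + 4*x*y + 10*x - y**2 - 6*y - 8.
  f_y = 2*x**2 - 2*x*y - 6*x + 3*y**2 + 10*y + 9.
Scan x_0 ∈ {−4, ..., 4}. For each x_0, f_y(x_0, y) is a polynomial in y; find its integer roots y ∈ {−4, ..., 4}, then test f_x and f at those candidates.
  x = -4: f_y(-4, y) = 3*y**2 + 18*y + 65; no integer root y with |y| ≤ 4.
  x = -3: f_y(-3, y) = 3*y**2 + 16*y + 45; no integer root y with |y| ≤ 4.
  x = -2: f_y(-2, y) = 3*y**2 + 14*y + 29; no integer root y with |y| ≤ 4.
  x = -1: f_y(-1, y) = 3*y**2 + 12*y + 17; no integer root y with |y| ≤ 4.
  x = 0: f_y(0, y) = 3*y**2 + 10*y + 9; no integer root y with |y| ≤ 4.
  x = 1: f_y(1, y) = 3*y**2 + 8*y + 5; vanishes at y ∈ {-1}. (1, -1): f_x = 0, f = 0 — SINGULAR.
  x = 2: f_y(2, y) = 3*y**2 + 6*y + 5; no integer root y with |y| ≤ 4.
  x = 3: f_y(3, y) = 3*y**2 + 4*y + 9; no integer root y with |y| ≤ 4.
  x = 4: f_y(4, y) = 3*y**2 + 2*y + 17; no integer root y with |y| ≤ 4.
Only singular point on the grid: (1, -1).
Classify: substitute x = 1 + u, y = -1 + v and expand: f = -u**3 + 2*u**2*v - u*v**2 + v**3 + v**2.
No constant or linear terms (consistent with a singular point). Quadratic part: v**2. Cubic part: -u**3 + 2*u**2*v - u*v**2 + v**3.
The quadratic part v**2 is a perfect square, so there is a single (double) tangent line v = 0, i.e. y = -1. Restricting the cubic part to that line (v = 0) leaves -u**3 ≠ 0, so f is not divisible by v and the branch is v² ≈ u**3 to lowest order — this is a cusp.
Classification: cusp.


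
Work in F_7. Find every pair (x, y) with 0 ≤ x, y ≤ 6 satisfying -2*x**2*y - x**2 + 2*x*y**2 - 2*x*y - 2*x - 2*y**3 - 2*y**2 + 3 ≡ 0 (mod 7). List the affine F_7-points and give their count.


Affine F_7-points: {(0, 2), (1, 0), (2, 3), (4, 0), (6, 2)}; count = 5.

For each of the 49 pairs (x, y) ∈ F_7², evaluate f(x, y) mod 7. Record the zeros.
  x = 0: [0↦3, 1↦6, 2↦0, 3↦1, 4↦4, 5↦4, 6↦3]  zeros at y ∈ {2}
  x = 1: [0↦0, 1↦1, 2↦4, 3↦4, 4↦3, 5↦3, 6↦6]  zeros at y ∈ {0}
  x = 2: [0↦2, 1↦4, 2↦5, 3↦0, 4↦5, 5↦1, 6↦4]  zeros at y ∈ {3}
  x = 3: [0↦2, 1↦1, 2↦3, 3↦3, 4↦3, 5↦5, 6↦4]  zeros at y ∈ ∅
  x = 4: [0↦0, 1↦6, 2↦5, 3↦6, 4↦4, 5↦1, 6↦6]  zeros at y ∈ {0}
  x = 5: [0↦3, 1↦5, 2↦4, 3↦2, 4↦1, 5↦3, 6↦3]  zeros at y ∈ ∅
  x = 6: [0↦4, 1↦5, 2↦0, 3↦5, 4↦1, 5↦4, 6↦2]  zeros at y ∈ {2}
Collecting zeros: affine points = {(0, 2), (1, 0), (2, 3), (4, 0), (6, 2)}.
Total count |C(F_7)_aff| = 5.


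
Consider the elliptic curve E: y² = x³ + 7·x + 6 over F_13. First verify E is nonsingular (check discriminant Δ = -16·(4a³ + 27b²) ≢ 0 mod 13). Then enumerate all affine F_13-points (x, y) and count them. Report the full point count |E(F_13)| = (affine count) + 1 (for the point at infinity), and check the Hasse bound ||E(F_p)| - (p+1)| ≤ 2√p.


Affine points = {(1, 1), (1, 12), (5, 6), (5, 7), (6, 2), (6, 11), (10, 6), (10, 7), (11, 6), (11, 7)}; affine count = 10; |E(F_13)| = 11.

Discriminant check: Δ ∝ 4a³ + 27b² = 4·7³ + 27·6² = 4·343 + 27·36 ≡ 4 (mod 13). Nonzero ⇒ E is nonsingular.
For each x ∈ F_13, compute rhs = x³ + 7·x + 6 mod 13, then count y ∈ F_13 with y² ≡ rhs.
  x = 0: rhs = 6, matching y values: none (0 points).
  x = 1: rhs = 1, matching y values: 1, 12 (2 points).
  x = 2: rhs = 2, matching y values: none (0 points).
  x = 3: rhs = 2, matching y values: none (0 points).
  x = 4: rhs = 7, matching y values: none (0 points).
  x = 5: rhs = 10, matching y values: 6, 7 (2 points).
  x = 6: rhs = 4, matching y values: 2, 11 (2 points).
  x = 7: rhs = 8, matching y values: none (0 points).
  x = 8: rhs = 2, matching y values: none (0 points).
  x = 9: rhs = 5, matching y values: none (0 points).
  x = 10: rhs = 10, matching y values: 6, 7 (2 points).
  x = 11: rhs = 10, matching y values: 6, 7 (2 points).
  x = 12: rhs = 11, matching y values: none (0 points).
Total affine count: 10.
Full point count |E(F_13)| = 10 + 1 = 11.
Hasse bound: |11 − (13+1)| = |-3| = 3 ≤ 2√13 ≈ 7.2111 ✓.


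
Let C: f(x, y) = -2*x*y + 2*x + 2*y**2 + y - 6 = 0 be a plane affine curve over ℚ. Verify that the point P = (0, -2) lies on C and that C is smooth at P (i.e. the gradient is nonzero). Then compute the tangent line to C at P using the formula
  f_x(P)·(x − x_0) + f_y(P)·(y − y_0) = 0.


Tangent line at P: 6*x - 7*y - 14 = 0.

Step 1: f(0, -2) = 0, so P lies on C.
Step 2: partial derivatives
  f_x(x, y) = 2 - 2*y, f_y(x, y) = -2*x + 4*y + 1.
  f_x(P) = 6, f_y(P) = -7 (gradient nonzero, so P is smooth).
Step 3: tangent line at P: 6·(x − 0) + -7·(y − -2) = 0.
Expanding: 6*x - 7*y - 14 = 0.


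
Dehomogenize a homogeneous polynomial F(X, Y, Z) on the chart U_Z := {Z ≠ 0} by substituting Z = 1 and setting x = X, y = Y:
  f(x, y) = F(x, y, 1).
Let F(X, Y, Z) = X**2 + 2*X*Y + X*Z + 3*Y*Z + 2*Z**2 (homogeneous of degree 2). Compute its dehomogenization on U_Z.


f(x, y) = x**2 + 2*x*y + x + 3*y + 2

On U_Z we set Z = 1. Each monomial c·X^i·Y^j·Z^k in F becomes c·x^i·y^j·1^k = c·x^i·y^j.
Substituting Z = 1: F(X, Y, 1) = x**2 + 2*x*y + x + 3*y + 2.
Note: deg(f) ≤ deg(F) = 2; strict inequality happens when F is divisible by Z (lost terms).


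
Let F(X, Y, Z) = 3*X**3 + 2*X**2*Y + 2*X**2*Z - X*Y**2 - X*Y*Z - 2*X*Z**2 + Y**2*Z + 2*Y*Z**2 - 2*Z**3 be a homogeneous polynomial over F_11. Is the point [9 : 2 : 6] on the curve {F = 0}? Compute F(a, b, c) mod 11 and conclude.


F(9,2,6) ≡ 7 (mod 11); P is NOT on the curve.

Evaluate F(9, 2, 6) term-by-term (mod 11).
  3*X**3 ↦ 3·729·1·1 = 2187
  2*X**2*Y ↦ 2·81·2·1 = 324
  2*X**2*Z ↦ 2·81·1·6 = 972
  -X*Y**2 ↦ -1·9·4·1 = -36
  -X*Y*Z ↦ -1·9·2·6 = -108
  -2*X*Z**2 ↦ -2·9·1·36 = -648
  Y**2*Z ↦ 1·1·4·6 = 24
  2*Y*Z**2 ↦ 2·1·2·36 = 144
  -2*Z**3 ↦ -2·1·1·216 = -432
Sum: F(9, 2, 6) = (2187) + (324) + (972) + (-36) + (-108) + (-648) + (24) + (144) + (-432) = 2427.
Reducing mod 11: 2427 ≡ 7 (mod 11).
Since F(a, b, c) ≡ 7 ≠ 0 (mod 11), P does NOT lie on the curve.


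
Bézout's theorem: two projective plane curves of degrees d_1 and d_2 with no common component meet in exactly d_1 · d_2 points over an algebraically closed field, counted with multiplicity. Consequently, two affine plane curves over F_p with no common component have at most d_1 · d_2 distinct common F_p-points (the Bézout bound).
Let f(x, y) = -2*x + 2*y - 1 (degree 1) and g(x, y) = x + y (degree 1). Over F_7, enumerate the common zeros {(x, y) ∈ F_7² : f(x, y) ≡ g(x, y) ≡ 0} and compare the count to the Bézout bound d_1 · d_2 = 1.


Common zeros: {(5, 2)}; count = 1; Bézout bound = 1.

deg(f) = 1, deg(g) = 1, so Bézout bound = 1.
Scan x ∈ F_7. For each x, list the y ∈ F_7 with f(x, y) ≡ 0 and those with g(x, y) ≡ 0 (mod 7); the common zeros in that column are the intersection.
  x = 0: f ≡ 0 at y ∈ {4}; g ≡ 0 at y ∈ {0}; common: ∅.
  x = 1: f ≡ 0 at y ∈ {5}; g ≡ 0 at y ∈ {6}; common: ∅.
  x = 2: f ≡ 0 at y ∈ {6}; g ≡ 0 at y ∈ {5}; common: ∅.
  x = 3: f ≡ 0 at y ∈ {0}; g ≡ 0 at y ∈ {4}; common: ∅.
  x = 4: f ≡ 0 at y ∈ {1}; g ≡ 0 at y ∈ {3}; common: ∅.
  x = 5: f ≡ 0 at y ∈ {2}; g ≡ 0 at y ∈ {2}; common: {2}.
  x = 6: f ≡ 0 at y ∈ {3}; g ≡ 0 at y ∈ {1}; common: ∅.
Collecting: common zeros = {(5, 2)}, so the count is 1.
Comparison with the Bézout bound: 1 ≤ 1 = deg(f)·deg(g), as expected for curves with no common component (the bound is attained).


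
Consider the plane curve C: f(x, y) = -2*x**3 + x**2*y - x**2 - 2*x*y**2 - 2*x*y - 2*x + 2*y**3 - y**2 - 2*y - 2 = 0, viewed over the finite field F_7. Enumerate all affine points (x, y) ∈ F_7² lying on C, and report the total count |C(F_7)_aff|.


Affine F_7-points: {(1, 0), (2, 4), (3, 3), (4, 0), (5, 0)}; count = 5.

For each of the 49 pairs (x, y) ∈ F_7², evaluate f(x, y) mod 7. Record the zeros.
  x = 0: [0↦5, 1↦4, 2↦6, 3↦2, 4↦4, 5↦3, 6↦4]  zeros at y ∈ ∅
  x = 1: [0↦0, 1↦3, 2↦5, 3↦4, 4↦5, 5↦6, 6↦5]  zeros at y ∈ {0}
  x = 2: [0↦2, 1↦4, 2↦1, 3↦5, 4↦0, 5↦5, 6↦4]  zeros at y ∈ {4}
  x = 3: [0↦6, 1↦2, 2↦3, 3↦0, 4↦5, 5↦2, 6↦3]  zeros at y ∈ {3}
  x = 4: [0↦0, 1↦6, 2↦6, 3↦5, 4↦1, 5↦6, 6↦4]  zeros at y ∈ {0}
  x = 5: [0↦0, 1↦4, 2↦5, 3↦1, 4↦4, 5↦5, 6↦2]  zeros at y ∈ {0}
  x = 6: [0↦1, 1↦5, 2↦2, 3↦4, 4↦2, 5↦1, 6↦6]  zeros at y ∈ ∅
Collecting zeros: affine points = {(1, 0), (2, 4), (3, 3), (4, 0), (5, 0)}.
Total count |C(F_7)_aff| = 5.


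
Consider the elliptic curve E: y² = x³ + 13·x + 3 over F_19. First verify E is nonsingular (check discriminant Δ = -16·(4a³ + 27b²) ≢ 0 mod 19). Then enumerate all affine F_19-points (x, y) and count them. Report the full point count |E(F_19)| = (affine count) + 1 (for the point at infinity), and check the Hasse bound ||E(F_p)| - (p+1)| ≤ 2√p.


Affine points = {(1, 6), (1, 13), (4, 9), (4, 10), (7, 0), (8, 7), (8, 12), (12, 5), (12, 14), (15, 1), (15, 18), (17, 8), (17, 11)}; affine count = 13; |E(F_19)| = 14.

Discriminant check: Δ ∝ 4a³ + 27b² = 4·13³ + 27·3² = 4·2197 + 27·9 ≡ 6 (mod 19). Nonzero ⇒ E is nonsingular.
For each x ∈ F_19, compute rhs = x³ + 13·x + 3 mod 19, then count y ∈ F_19 with y² ≡ rhs.
  x = 0: rhs = 3, matching y values: none (0 points).
  x = 1: rhs = 17, matching y values: 6, 13 (2 points).
  x = 2: rhs = 18, matching y values: none (0 points).
  x = 3: rhs = 12, matching y values: none (0 points).
  x = 4: rhs = 5, matching y values: 9, 10 (2 points).
  x = 5: rhs = 3, matching y values: none (0 points).
  x = 6: rhs = 12, matching y values: none (0 points).
  x = 7: rhs = 0, matching y values: 0 (1 points).
  x = 8: rhs = 11, matching y values: 7, 12 (2 points).
  x = 9: rhs = 13, matching y values: none (0 points).
  x = 10: rhs = 12, matching y values: none (0 points).
  x = 11: rhs = 14, matching y values: none (0 points).
  x = 12: rhs = 6, matching y values: 5, 14 (2 points).
  x = 13: rhs = 13, matching y values: none (0 points).
  x = 14: rhs = 3, matching y values: none (0 points).
  x = 15: rhs = 1, matching y values: 1, 18 (2 points).
  x = 16: rhs = 13, matching y values: none (0 points).
  x = 17: rhs = 7, matching y values: 8, 11 (2 points).
  x = 18: rhs = 8, matching y values: none (0 points).
Total affine count: 13.
Full point count |E(F_19)| = 13 + 1 = 14.
Hasse bound: |14 − (19+1)| = |-6| = 6 ≤ 2√19 ≈ 8.7178 ✓.
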